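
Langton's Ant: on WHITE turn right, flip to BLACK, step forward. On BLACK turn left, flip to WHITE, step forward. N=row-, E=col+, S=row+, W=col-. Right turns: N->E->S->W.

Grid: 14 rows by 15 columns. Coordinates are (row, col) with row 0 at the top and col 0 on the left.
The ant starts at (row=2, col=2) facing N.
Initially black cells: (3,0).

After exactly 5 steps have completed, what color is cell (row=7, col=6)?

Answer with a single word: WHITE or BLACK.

Answer: WHITE

Derivation:
Step 1: on WHITE (2,2): turn R to E, flip to black, move to (2,3). |black|=2
Step 2: on WHITE (2,3): turn R to S, flip to black, move to (3,3). |black|=3
Step 3: on WHITE (3,3): turn R to W, flip to black, move to (3,2). |black|=4
Step 4: on WHITE (3,2): turn R to N, flip to black, move to (2,2). |black|=5
Step 5: on BLACK (2,2): turn L to W, flip to white, move to (2,1). |black|=4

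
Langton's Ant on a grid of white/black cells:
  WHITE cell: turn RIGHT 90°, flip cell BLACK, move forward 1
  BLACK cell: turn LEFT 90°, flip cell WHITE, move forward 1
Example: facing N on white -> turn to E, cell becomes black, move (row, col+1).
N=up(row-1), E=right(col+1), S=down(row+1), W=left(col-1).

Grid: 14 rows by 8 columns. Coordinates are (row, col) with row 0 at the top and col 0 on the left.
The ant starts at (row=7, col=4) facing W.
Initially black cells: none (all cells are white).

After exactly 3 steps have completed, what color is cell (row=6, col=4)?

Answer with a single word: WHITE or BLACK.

Answer: BLACK

Derivation:
Step 1: on WHITE (7,4): turn R to N, flip to black, move to (6,4). |black|=1
Step 2: on WHITE (6,4): turn R to E, flip to black, move to (6,5). |black|=2
Step 3: on WHITE (6,5): turn R to S, flip to black, move to (7,5). |black|=3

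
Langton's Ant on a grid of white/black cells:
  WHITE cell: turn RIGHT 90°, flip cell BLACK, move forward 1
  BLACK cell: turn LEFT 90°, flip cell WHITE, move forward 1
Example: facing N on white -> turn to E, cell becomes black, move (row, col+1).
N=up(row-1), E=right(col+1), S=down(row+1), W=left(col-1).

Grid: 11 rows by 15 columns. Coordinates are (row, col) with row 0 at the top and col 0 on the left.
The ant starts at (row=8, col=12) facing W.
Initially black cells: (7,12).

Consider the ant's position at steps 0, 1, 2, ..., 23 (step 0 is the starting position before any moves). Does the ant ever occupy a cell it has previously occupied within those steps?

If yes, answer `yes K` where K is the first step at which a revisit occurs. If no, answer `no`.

Step 1: on WHITE (8,12): turn R to N, flip to black, move to (7,12). |black|=2 — new cell
Step 2: on BLACK (7,12): turn L to W, flip to white, move to (7,11). |black|=1 — new cell
Step 3: on WHITE (7,11): turn R to N, flip to black, move to (6,11). |black|=2 — new cell
Step 4: on WHITE (6,11): turn R to E, flip to black, move to (6,12). |black|=3 — new cell
Step 5: on WHITE (6,12): turn R to S, flip to black, move to (7,12). |black|=4 — REVISIT

Answer: yes 5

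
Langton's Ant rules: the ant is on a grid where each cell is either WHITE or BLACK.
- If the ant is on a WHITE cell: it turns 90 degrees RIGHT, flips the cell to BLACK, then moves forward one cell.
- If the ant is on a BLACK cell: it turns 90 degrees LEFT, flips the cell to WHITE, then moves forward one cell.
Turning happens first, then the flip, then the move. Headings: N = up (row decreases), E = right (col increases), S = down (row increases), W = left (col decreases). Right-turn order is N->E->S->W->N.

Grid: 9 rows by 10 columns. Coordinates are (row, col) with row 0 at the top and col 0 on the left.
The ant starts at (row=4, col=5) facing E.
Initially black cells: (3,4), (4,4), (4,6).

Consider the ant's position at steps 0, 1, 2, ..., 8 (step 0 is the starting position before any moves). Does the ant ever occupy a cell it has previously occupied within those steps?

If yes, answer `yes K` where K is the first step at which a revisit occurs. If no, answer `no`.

Answer: no

Derivation:
Step 1: on WHITE (4,5): turn R to S, flip to black, move to (5,5). |black|=4 — new cell
Step 2: on WHITE (5,5): turn R to W, flip to black, move to (5,4). |black|=5 — new cell
Step 3: on WHITE (5,4): turn R to N, flip to black, move to (4,4). |black|=6 — new cell
Step 4: on BLACK (4,4): turn L to W, flip to white, move to (4,3). |black|=5 — new cell
Step 5: on WHITE (4,3): turn R to N, flip to black, move to (3,3). |black|=6 — new cell
Step 6: on WHITE (3,3): turn R to E, flip to black, move to (3,4). |black|=7 — new cell
Step 7: on BLACK (3,4): turn L to N, flip to white, move to (2,4). |black|=6 — new cell
Step 8: on WHITE (2,4): turn R to E, flip to black, move to (2,5). |black|=7 — new cell
No revisit within 8 steps.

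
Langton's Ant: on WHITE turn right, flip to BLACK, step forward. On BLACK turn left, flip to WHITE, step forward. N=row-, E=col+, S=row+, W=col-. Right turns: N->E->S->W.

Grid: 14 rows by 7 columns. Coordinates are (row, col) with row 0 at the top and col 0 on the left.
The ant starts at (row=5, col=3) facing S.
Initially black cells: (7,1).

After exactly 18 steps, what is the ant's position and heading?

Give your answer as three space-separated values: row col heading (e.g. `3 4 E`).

Answer: 4 4 N

Derivation:
Step 1: on WHITE (5,3): turn R to W, flip to black, move to (5,2). |black|=2
Step 2: on WHITE (5,2): turn R to N, flip to black, move to (4,2). |black|=3
Step 3: on WHITE (4,2): turn R to E, flip to black, move to (4,3). |black|=4
Step 4: on WHITE (4,3): turn R to S, flip to black, move to (5,3). |black|=5
Step 5: on BLACK (5,3): turn L to E, flip to white, move to (5,4). |black|=4
Step 6: on WHITE (5,4): turn R to S, flip to black, move to (6,4). |black|=5
Step 7: on WHITE (6,4): turn R to W, flip to black, move to (6,3). |black|=6
Step 8: on WHITE (6,3): turn R to N, flip to black, move to (5,3). |black|=7
Step 9: on WHITE (5,3): turn R to E, flip to black, move to (5,4). |black|=8
Step 10: on BLACK (5,4): turn L to N, flip to white, move to (4,4). |black|=7
Step 11: on WHITE (4,4): turn R to E, flip to black, move to (4,5). |black|=8
Step 12: on WHITE (4,5): turn R to S, flip to black, move to (5,5). |black|=9
Step 13: on WHITE (5,5): turn R to W, flip to black, move to (5,4). |black|=10
Step 14: on WHITE (5,4): turn R to N, flip to black, move to (4,4). |black|=11
Step 15: on BLACK (4,4): turn L to W, flip to white, move to (4,3). |black|=10
Step 16: on BLACK (4,3): turn L to S, flip to white, move to (5,3). |black|=9
Step 17: on BLACK (5,3): turn L to E, flip to white, move to (5,4). |black|=8
Step 18: on BLACK (5,4): turn L to N, flip to white, move to (4,4). |black|=7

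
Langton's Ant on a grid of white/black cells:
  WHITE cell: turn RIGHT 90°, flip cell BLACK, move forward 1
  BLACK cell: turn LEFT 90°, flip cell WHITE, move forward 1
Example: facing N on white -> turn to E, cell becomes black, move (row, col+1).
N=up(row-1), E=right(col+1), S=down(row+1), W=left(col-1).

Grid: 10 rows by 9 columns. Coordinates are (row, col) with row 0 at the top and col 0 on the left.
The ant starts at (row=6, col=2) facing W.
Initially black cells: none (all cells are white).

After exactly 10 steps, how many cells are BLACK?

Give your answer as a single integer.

Answer: 6

Derivation:
Step 1: on WHITE (6,2): turn R to N, flip to black, move to (5,2). |black|=1
Step 2: on WHITE (5,2): turn R to E, flip to black, move to (5,3). |black|=2
Step 3: on WHITE (5,3): turn R to S, flip to black, move to (6,3). |black|=3
Step 4: on WHITE (6,3): turn R to W, flip to black, move to (6,2). |black|=4
Step 5: on BLACK (6,2): turn L to S, flip to white, move to (7,2). |black|=3
Step 6: on WHITE (7,2): turn R to W, flip to black, move to (7,1). |black|=4
Step 7: on WHITE (7,1): turn R to N, flip to black, move to (6,1). |black|=5
Step 8: on WHITE (6,1): turn R to E, flip to black, move to (6,2). |black|=6
Step 9: on WHITE (6,2): turn R to S, flip to black, move to (7,2). |black|=7
Step 10: on BLACK (7,2): turn L to E, flip to white, move to (7,3). |black|=6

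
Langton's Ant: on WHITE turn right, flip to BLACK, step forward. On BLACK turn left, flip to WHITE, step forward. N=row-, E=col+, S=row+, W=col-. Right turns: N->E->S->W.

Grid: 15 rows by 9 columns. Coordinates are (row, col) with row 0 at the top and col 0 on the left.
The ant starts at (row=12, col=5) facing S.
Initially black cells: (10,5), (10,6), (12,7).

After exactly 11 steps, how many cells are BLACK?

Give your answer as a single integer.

Answer: 10

Derivation:
Step 1: on WHITE (12,5): turn R to W, flip to black, move to (12,4). |black|=4
Step 2: on WHITE (12,4): turn R to N, flip to black, move to (11,4). |black|=5
Step 3: on WHITE (11,4): turn R to E, flip to black, move to (11,5). |black|=6
Step 4: on WHITE (11,5): turn R to S, flip to black, move to (12,5). |black|=7
Step 5: on BLACK (12,5): turn L to E, flip to white, move to (12,6). |black|=6
Step 6: on WHITE (12,6): turn R to S, flip to black, move to (13,6). |black|=7
Step 7: on WHITE (13,6): turn R to W, flip to black, move to (13,5). |black|=8
Step 8: on WHITE (13,5): turn R to N, flip to black, move to (12,5). |black|=9
Step 9: on WHITE (12,5): turn R to E, flip to black, move to (12,6). |black|=10
Step 10: on BLACK (12,6): turn L to N, flip to white, move to (11,6). |black|=9
Step 11: on WHITE (11,6): turn R to E, flip to black, move to (11,7). |black|=10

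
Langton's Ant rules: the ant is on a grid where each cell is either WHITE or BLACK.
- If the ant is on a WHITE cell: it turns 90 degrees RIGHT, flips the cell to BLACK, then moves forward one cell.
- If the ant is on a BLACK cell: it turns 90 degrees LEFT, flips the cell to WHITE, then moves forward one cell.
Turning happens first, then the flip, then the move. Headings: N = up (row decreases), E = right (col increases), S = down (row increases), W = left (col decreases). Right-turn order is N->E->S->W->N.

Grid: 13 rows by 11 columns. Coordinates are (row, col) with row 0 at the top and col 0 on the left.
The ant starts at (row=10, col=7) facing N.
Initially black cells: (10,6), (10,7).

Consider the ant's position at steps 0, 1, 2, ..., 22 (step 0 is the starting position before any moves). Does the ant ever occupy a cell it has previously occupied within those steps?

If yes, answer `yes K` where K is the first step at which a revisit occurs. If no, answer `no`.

Answer: yes 5

Derivation:
Step 1: on BLACK (10,7): turn L to W, flip to white, move to (10,6). |black|=1 — new cell
Step 2: on BLACK (10,6): turn L to S, flip to white, move to (11,6). |black|=0 — new cell
Step 3: on WHITE (11,6): turn R to W, flip to black, move to (11,5). |black|=1 — new cell
Step 4: on WHITE (11,5): turn R to N, flip to black, move to (10,5). |black|=2 — new cell
Step 5: on WHITE (10,5): turn R to E, flip to black, move to (10,6). |black|=3 — REVISIT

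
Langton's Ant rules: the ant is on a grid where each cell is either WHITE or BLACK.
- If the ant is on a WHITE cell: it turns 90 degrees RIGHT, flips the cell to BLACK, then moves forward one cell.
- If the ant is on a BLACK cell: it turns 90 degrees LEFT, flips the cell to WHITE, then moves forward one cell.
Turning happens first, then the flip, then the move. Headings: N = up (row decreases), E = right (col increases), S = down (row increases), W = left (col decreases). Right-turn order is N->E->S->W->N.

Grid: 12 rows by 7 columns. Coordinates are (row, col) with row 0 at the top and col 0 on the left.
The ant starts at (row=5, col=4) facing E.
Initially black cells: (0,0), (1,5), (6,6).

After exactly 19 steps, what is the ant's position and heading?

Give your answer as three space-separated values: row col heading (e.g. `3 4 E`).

Step 1: on WHITE (5,4): turn R to S, flip to black, move to (6,4). |black|=4
Step 2: on WHITE (6,4): turn R to W, flip to black, move to (6,3). |black|=5
Step 3: on WHITE (6,3): turn R to N, flip to black, move to (5,3). |black|=6
Step 4: on WHITE (5,3): turn R to E, flip to black, move to (5,4). |black|=7
Step 5: on BLACK (5,4): turn L to N, flip to white, move to (4,4). |black|=6
Step 6: on WHITE (4,4): turn R to E, flip to black, move to (4,5). |black|=7
Step 7: on WHITE (4,5): turn R to S, flip to black, move to (5,5). |black|=8
Step 8: on WHITE (5,5): turn R to W, flip to black, move to (5,4). |black|=9
Step 9: on WHITE (5,4): turn R to N, flip to black, move to (4,4). |black|=10
Step 10: on BLACK (4,4): turn L to W, flip to white, move to (4,3). |black|=9
Step 11: on WHITE (4,3): turn R to N, flip to black, move to (3,3). |black|=10
Step 12: on WHITE (3,3): turn R to E, flip to black, move to (3,4). |black|=11
Step 13: on WHITE (3,4): turn R to S, flip to black, move to (4,4). |black|=12
Step 14: on WHITE (4,4): turn R to W, flip to black, move to (4,3). |black|=13
Step 15: on BLACK (4,3): turn L to S, flip to white, move to (5,3). |black|=12
Step 16: on BLACK (5,3): turn L to E, flip to white, move to (5,4). |black|=11
Step 17: on BLACK (5,4): turn L to N, flip to white, move to (4,4). |black|=10
Step 18: on BLACK (4,4): turn L to W, flip to white, move to (4,3). |black|=9
Step 19: on WHITE (4,3): turn R to N, flip to black, move to (3,3). |black|=10

Answer: 3 3 N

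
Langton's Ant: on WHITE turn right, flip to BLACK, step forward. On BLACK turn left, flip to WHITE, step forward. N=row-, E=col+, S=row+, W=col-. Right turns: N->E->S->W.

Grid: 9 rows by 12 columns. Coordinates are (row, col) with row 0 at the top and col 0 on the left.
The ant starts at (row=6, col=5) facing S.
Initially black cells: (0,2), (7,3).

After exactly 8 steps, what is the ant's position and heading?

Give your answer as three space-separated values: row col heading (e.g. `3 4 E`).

Answer: 6 5 N

Derivation:
Step 1: on WHITE (6,5): turn R to W, flip to black, move to (6,4). |black|=3
Step 2: on WHITE (6,4): turn R to N, flip to black, move to (5,4). |black|=4
Step 3: on WHITE (5,4): turn R to E, flip to black, move to (5,5). |black|=5
Step 4: on WHITE (5,5): turn R to S, flip to black, move to (6,5). |black|=6
Step 5: on BLACK (6,5): turn L to E, flip to white, move to (6,6). |black|=5
Step 6: on WHITE (6,6): turn R to S, flip to black, move to (7,6). |black|=6
Step 7: on WHITE (7,6): turn R to W, flip to black, move to (7,5). |black|=7
Step 8: on WHITE (7,5): turn R to N, flip to black, move to (6,5). |black|=8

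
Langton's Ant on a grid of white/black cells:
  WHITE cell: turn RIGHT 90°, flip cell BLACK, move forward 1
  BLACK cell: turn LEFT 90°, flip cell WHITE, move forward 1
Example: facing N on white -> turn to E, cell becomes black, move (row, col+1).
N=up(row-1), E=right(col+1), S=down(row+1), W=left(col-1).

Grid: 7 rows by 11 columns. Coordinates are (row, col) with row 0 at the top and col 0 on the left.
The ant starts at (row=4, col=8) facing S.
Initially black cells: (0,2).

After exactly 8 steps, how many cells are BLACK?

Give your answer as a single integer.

Answer: 7

Derivation:
Step 1: on WHITE (4,8): turn R to W, flip to black, move to (4,7). |black|=2
Step 2: on WHITE (4,7): turn R to N, flip to black, move to (3,7). |black|=3
Step 3: on WHITE (3,7): turn R to E, flip to black, move to (3,8). |black|=4
Step 4: on WHITE (3,8): turn R to S, flip to black, move to (4,8). |black|=5
Step 5: on BLACK (4,8): turn L to E, flip to white, move to (4,9). |black|=4
Step 6: on WHITE (4,9): turn R to S, flip to black, move to (5,9). |black|=5
Step 7: on WHITE (5,9): turn R to W, flip to black, move to (5,8). |black|=6
Step 8: on WHITE (5,8): turn R to N, flip to black, move to (4,8). |black|=7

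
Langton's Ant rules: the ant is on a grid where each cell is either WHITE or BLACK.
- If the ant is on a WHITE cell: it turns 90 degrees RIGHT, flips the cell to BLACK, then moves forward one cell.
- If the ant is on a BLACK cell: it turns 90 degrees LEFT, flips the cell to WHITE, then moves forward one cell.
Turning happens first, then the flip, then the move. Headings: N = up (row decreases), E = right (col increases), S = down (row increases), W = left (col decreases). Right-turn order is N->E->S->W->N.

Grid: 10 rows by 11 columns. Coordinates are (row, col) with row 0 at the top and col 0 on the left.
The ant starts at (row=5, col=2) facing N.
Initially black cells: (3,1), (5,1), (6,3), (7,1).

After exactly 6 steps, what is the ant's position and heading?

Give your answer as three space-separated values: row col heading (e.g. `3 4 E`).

Answer: 6 3 N

Derivation:
Step 1: on WHITE (5,2): turn R to E, flip to black, move to (5,3). |black|=5
Step 2: on WHITE (5,3): turn R to S, flip to black, move to (6,3). |black|=6
Step 3: on BLACK (6,3): turn L to E, flip to white, move to (6,4). |black|=5
Step 4: on WHITE (6,4): turn R to S, flip to black, move to (7,4). |black|=6
Step 5: on WHITE (7,4): turn R to W, flip to black, move to (7,3). |black|=7
Step 6: on WHITE (7,3): turn R to N, flip to black, move to (6,3). |black|=8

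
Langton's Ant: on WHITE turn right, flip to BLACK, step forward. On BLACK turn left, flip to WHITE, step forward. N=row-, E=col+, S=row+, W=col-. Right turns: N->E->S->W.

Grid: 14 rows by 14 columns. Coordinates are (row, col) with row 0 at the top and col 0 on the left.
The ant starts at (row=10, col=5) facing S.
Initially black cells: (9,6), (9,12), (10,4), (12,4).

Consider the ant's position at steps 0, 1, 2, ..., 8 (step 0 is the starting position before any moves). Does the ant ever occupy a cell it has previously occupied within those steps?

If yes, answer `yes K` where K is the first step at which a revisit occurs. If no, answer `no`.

Answer: yes 5

Derivation:
Step 1: on WHITE (10,5): turn R to W, flip to black, move to (10,4). |black|=5 — new cell
Step 2: on BLACK (10,4): turn L to S, flip to white, move to (11,4). |black|=4 — new cell
Step 3: on WHITE (11,4): turn R to W, flip to black, move to (11,3). |black|=5 — new cell
Step 4: on WHITE (11,3): turn R to N, flip to black, move to (10,3). |black|=6 — new cell
Step 5: on WHITE (10,3): turn R to E, flip to black, move to (10,4). |black|=7 — REVISIT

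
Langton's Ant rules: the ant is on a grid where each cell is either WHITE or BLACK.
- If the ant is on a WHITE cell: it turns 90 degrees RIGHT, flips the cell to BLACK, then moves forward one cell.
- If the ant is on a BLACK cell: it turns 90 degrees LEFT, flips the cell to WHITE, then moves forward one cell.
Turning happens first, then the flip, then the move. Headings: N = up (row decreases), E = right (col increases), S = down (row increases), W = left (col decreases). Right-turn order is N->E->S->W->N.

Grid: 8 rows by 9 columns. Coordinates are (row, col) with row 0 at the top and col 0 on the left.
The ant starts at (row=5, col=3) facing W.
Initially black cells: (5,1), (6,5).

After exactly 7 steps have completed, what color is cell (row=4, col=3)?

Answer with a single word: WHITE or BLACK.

Answer: BLACK

Derivation:
Step 1: on WHITE (5,3): turn R to N, flip to black, move to (4,3). |black|=3
Step 2: on WHITE (4,3): turn R to E, flip to black, move to (4,4). |black|=4
Step 3: on WHITE (4,4): turn R to S, flip to black, move to (5,4). |black|=5
Step 4: on WHITE (5,4): turn R to W, flip to black, move to (5,3). |black|=6
Step 5: on BLACK (5,3): turn L to S, flip to white, move to (6,3). |black|=5
Step 6: on WHITE (6,3): turn R to W, flip to black, move to (6,2). |black|=6
Step 7: on WHITE (6,2): turn R to N, flip to black, move to (5,2). |black|=7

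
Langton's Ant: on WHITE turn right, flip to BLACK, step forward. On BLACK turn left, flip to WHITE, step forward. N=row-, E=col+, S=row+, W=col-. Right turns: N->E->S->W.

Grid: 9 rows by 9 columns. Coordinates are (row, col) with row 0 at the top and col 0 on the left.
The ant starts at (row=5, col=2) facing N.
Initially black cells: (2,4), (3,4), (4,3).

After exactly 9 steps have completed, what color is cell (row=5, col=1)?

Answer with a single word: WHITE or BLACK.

Step 1: on WHITE (5,2): turn R to E, flip to black, move to (5,3). |black|=4
Step 2: on WHITE (5,3): turn R to S, flip to black, move to (6,3). |black|=5
Step 3: on WHITE (6,3): turn R to W, flip to black, move to (6,2). |black|=6
Step 4: on WHITE (6,2): turn R to N, flip to black, move to (5,2). |black|=7
Step 5: on BLACK (5,2): turn L to W, flip to white, move to (5,1). |black|=6
Step 6: on WHITE (5,1): turn R to N, flip to black, move to (4,1). |black|=7
Step 7: on WHITE (4,1): turn R to E, flip to black, move to (4,2). |black|=8
Step 8: on WHITE (4,2): turn R to S, flip to black, move to (5,2). |black|=9
Step 9: on WHITE (5,2): turn R to W, flip to black, move to (5,1). |black|=10

Answer: BLACK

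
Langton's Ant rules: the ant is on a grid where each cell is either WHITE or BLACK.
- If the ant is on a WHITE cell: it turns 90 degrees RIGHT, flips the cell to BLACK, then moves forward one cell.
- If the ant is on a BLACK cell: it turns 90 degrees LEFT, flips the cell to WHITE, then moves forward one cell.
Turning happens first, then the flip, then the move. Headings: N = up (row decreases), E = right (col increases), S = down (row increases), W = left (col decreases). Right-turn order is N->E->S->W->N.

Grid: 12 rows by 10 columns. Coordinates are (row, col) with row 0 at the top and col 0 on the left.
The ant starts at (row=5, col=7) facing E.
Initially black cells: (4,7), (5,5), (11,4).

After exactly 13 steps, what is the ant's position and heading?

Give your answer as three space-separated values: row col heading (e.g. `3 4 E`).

Answer: 6 7 S

Derivation:
Step 1: on WHITE (5,7): turn R to S, flip to black, move to (6,7). |black|=4
Step 2: on WHITE (6,7): turn R to W, flip to black, move to (6,6). |black|=5
Step 3: on WHITE (6,6): turn R to N, flip to black, move to (5,6). |black|=6
Step 4: on WHITE (5,6): turn R to E, flip to black, move to (5,7). |black|=7
Step 5: on BLACK (5,7): turn L to N, flip to white, move to (4,7). |black|=6
Step 6: on BLACK (4,7): turn L to W, flip to white, move to (4,6). |black|=5
Step 7: on WHITE (4,6): turn R to N, flip to black, move to (3,6). |black|=6
Step 8: on WHITE (3,6): turn R to E, flip to black, move to (3,7). |black|=7
Step 9: on WHITE (3,7): turn R to S, flip to black, move to (4,7). |black|=8
Step 10: on WHITE (4,7): turn R to W, flip to black, move to (4,6). |black|=9
Step 11: on BLACK (4,6): turn L to S, flip to white, move to (5,6). |black|=8
Step 12: on BLACK (5,6): turn L to E, flip to white, move to (5,7). |black|=7
Step 13: on WHITE (5,7): turn R to S, flip to black, move to (6,7). |black|=8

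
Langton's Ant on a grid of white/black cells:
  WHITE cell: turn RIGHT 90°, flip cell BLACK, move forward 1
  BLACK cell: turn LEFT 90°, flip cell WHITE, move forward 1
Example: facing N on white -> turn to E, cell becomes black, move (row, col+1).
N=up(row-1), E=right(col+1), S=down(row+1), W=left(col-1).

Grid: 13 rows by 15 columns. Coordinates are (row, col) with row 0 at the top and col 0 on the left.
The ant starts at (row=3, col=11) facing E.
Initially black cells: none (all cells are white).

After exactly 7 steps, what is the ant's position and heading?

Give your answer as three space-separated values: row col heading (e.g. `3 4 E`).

Step 1: on WHITE (3,11): turn R to S, flip to black, move to (4,11). |black|=1
Step 2: on WHITE (4,11): turn R to W, flip to black, move to (4,10). |black|=2
Step 3: on WHITE (4,10): turn R to N, flip to black, move to (3,10). |black|=3
Step 4: on WHITE (3,10): turn R to E, flip to black, move to (3,11). |black|=4
Step 5: on BLACK (3,11): turn L to N, flip to white, move to (2,11). |black|=3
Step 6: on WHITE (2,11): turn R to E, flip to black, move to (2,12). |black|=4
Step 7: on WHITE (2,12): turn R to S, flip to black, move to (3,12). |black|=5

Answer: 3 12 S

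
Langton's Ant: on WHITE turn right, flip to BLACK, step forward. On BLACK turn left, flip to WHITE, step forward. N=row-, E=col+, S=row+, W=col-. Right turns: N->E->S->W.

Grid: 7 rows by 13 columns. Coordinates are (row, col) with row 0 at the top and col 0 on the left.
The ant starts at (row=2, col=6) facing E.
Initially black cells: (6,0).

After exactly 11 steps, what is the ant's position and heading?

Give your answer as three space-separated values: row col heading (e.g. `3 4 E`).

Answer: 0 5 N

Derivation:
Step 1: on WHITE (2,6): turn R to S, flip to black, move to (3,6). |black|=2
Step 2: on WHITE (3,6): turn R to W, flip to black, move to (3,5). |black|=3
Step 3: on WHITE (3,5): turn R to N, flip to black, move to (2,5). |black|=4
Step 4: on WHITE (2,5): turn R to E, flip to black, move to (2,6). |black|=5
Step 5: on BLACK (2,6): turn L to N, flip to white, move to (1,6). |black|=4
Step 6: on WHITE (1,6): turn R to E, flip to black, move to (1,7). |black|=5
Step 7: on WHITE (1,7): turn R to S, flip to black, move to (2,7). |black|=6
Step 8: on WHITE (2,7): turn R to W, flip to black, move to (2,6). |black|=7
Step 9: on WHITE (2,6): turn R to N, flip to black, move to (1,6). |black|=8
Step 10: on BLACK (1,6): turn L to W, flip to white, move to (1,5). |black|=7
Step 11: on WHITE (1,5): turn R to N, flip to black, move to (0,5). |black|=8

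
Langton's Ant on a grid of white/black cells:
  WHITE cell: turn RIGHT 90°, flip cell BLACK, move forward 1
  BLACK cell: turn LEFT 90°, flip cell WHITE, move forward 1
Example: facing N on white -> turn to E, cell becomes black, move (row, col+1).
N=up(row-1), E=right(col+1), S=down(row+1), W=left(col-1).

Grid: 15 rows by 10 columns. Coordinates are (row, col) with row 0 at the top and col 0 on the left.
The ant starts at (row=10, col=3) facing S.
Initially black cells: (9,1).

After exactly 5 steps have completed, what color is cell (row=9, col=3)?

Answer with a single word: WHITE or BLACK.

Answer: BLACK

Derivation:
Step 1: on WHITE (10,3): turn R to W, flip to black, move to (10,2). |black|=2
Step 2: on WHITE (10,2): turn R to N, flip to black, move to (9,2). |black|=3
Step 3: on WHITE (9,2): turn R to E, flip to black, move to (9,3). |black|=4
Step 4: on WHITE (9,3): turn R to S, flip to black, move to (10,3). |black|=5
Step 5: on BLACK (10,3): turn L to E, flip to white, move to (10,4). |black|=4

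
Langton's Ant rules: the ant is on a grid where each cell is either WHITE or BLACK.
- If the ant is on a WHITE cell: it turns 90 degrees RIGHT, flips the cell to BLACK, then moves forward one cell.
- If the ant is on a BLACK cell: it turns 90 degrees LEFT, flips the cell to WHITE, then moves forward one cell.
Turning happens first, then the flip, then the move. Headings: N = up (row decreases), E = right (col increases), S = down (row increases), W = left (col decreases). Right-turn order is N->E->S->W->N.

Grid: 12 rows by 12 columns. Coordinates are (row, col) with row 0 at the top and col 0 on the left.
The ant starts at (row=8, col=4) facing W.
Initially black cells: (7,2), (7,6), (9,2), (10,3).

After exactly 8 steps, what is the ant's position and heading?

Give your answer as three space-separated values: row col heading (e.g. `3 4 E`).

Answer: 8 4 E

Derivation:
Step 1: on WHITE (8,4): turn R to N, flip to black, move to (7,4). |black|=5
Step 2: on WHITE (7,4): turn R to E, flip to black, move to (7,5). |black|=6
Step 3: on WHITE (7,5): turn R to S, flip to black, move to (8,5). |black|=7
Step 4: on WHITE (8,5): turn R to W, flip to black, move to (8,4). |black|=8
Step 5: on BLACK (8,4): turn L to S, flip to white, move to (9,4). |black|=7
Step 6: on WHITE (9,4): turn R to W, flip to black, move to (9,3). |black|=8
Step 7: on WHITE (9,3): turn R to N, flip to black, move to (8,3). |black|=9
Step 8: on WHITE (8,3): turn R to E, flip to black, move to (8,4). |black|=10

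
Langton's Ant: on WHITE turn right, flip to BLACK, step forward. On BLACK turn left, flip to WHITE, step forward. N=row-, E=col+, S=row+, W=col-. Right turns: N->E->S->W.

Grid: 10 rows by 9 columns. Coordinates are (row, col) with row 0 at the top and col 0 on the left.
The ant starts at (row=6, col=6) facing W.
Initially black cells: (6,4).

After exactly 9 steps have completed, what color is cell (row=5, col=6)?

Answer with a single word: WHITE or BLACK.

Step 1: on WHITE (6,6): turn R to N, flip to black, move to (5,6). |black|=2
Step 2: on WHITE (5,6): turn R to E, flip to black, move to (5,7). |black|=3
Step 3: on WHITE (5,7): turn R to S, flip to black, move to (6,7). |black|=4
Step 4: on WHITE (6,7): turn R to W, flip to black, move to (6,6). |black|=5
Step 5: on BLACK (6,6): turn L to S, flip to white, move to (7,6). |black|=4
Step 6: on WHITE (7,6): turn R to W, flip to black, move to (7,5). |black|=5
Step 7: on WHITE (7,5): turn R to N, flip to black, move to (6,5). |black|=6
Step 8: on WHITE (6,5): turn R to E, flip to black, move to (6,6). |black|=7
Step 9: on WHITE (6,6): turn R to S, flip to black, move to (7,6). |black|=8

Answer: BLACK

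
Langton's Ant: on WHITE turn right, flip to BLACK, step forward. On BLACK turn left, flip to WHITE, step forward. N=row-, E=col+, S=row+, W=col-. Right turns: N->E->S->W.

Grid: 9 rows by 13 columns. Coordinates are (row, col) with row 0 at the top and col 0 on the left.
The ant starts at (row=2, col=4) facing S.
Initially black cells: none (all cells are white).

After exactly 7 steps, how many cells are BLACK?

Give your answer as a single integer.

Step 1: on WHITE (2,4): turn R to W, flip to black, move to (2,3). |black|=1
Step 2: on WHITE (2,3): turn R to N, flip to black, move to (1,3). |black|=2
Step 3: on WHITE (1,3): turn R to E, flip to black, move to (1,4). |black|=3
Step 4: on WHITE (1,4): turn R to S, flip to black, move to (2,4). |black|=4
Step 5: on BLACK (2,4): turn L to E, flip to white, move to (2,5). |black|=3
Step 6: on WHITE (2,5): turn R to S, flip to black, move to (3,5). |black|=4
Step 7: on WHITE (3,5): turn R to W, flip to black, move to (3,4). |black|=5

Answer: 5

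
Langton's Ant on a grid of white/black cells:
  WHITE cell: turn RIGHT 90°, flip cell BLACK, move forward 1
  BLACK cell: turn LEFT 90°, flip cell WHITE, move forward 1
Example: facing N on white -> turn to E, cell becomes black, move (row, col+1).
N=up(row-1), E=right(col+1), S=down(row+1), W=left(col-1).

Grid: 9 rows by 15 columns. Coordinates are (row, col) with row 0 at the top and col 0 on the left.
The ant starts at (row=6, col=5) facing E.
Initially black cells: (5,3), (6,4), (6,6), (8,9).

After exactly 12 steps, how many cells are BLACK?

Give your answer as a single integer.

Answer: 10

Derivation:
Step 1: on WHITE (6,5): turn R to S, flip to black, move to (7,5). |black|=5
Step 2: on WHITE (7,5): turn R to W, flip to black, move to (7,4). |black|=6
Step 3: on WHITE (7,4): turn R to N, flip to black, move to (6,4). |black|=7
Step 4: on BLACK (6,4): turn L to W, flip to white, move to (6,3). |black|=6
Step 5: on WHITE (6,3): turn R to N, flip to black, move to (5,3). |black|=7
Step 6: on BLACK (5,3): turn L to W, flip to white, move to (5,2). |black|=6
Step 7: on WHITE (5,2): turn R to N, flip to black, move to (4,2). |black|=7
Step 8: on WHITE (4,2): turn R to E, flip to black, move to (4,3). |black|=8
Step 9: on WHITE (4,3): turn R to S, flip to black, move to (5,3). |black|=9
Step 10: on WHITE (5,3): turn R to W, flip to black, move to (5,2). |black|=10
Step 11: on BLACK (5,2): turn L to S, flip to white, move to (6,2). |black|=9
Step 12: on WHITE (6,2): turn R to W, flip to black, move to (6,1). |black|=10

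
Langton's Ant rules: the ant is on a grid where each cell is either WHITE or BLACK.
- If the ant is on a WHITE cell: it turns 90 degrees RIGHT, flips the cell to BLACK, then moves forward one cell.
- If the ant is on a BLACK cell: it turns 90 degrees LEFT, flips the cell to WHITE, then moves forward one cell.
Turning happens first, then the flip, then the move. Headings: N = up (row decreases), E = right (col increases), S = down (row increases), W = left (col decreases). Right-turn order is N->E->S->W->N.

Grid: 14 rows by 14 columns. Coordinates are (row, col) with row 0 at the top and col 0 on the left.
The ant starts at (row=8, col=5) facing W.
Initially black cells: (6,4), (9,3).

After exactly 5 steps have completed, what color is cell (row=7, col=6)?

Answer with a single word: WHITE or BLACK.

Step 1: on WHITE (8,5): turn R to N, flip to black, move to (7,5). |black|=3
Step 2: on WHITE (7,5): turn R to E, flip to black, move to (7,6). |black|=4
Step 3: on WHITE (7,6): turn R to S, flip to black, move to (8,6). |black|=5
Step 4: on WHITE (8,6): turn R to W, flip to black, move to (8,5). |black|=6
Step 5: on BLACK (8,5): turn L to S, flip to white, move to (9,5). |black|=5

Answer: BLACK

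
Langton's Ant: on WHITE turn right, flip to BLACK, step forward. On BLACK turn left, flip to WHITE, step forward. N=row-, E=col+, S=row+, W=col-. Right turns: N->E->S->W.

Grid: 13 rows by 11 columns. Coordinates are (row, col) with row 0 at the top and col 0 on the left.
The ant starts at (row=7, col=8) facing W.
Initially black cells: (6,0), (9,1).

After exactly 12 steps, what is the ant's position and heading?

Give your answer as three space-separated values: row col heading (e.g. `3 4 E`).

Answer: 9 8 W

Derivation:
Step 1: on WHITE (7,8): turn R to N, flip to black, move to (6,8). |black|=3
Step 2: on WHITE (6,8): turn R to E, flip to black, move to (6,9). |black|=4
Step 3: on WHITE (6,9): turn R to S, flip to black, move to (7,9). |black|=5
Step 4: on WHITE (7,9): turn R to W, flip to black, move to (7,8). |black|=6
Step 5: on BLACK (7,8): turn L to S, flip to white, move to (8,8). |black|=5
Step 6: on WHITE (8,8): turn R to W, flip to black, move to (8,7). |black|=6
Step 7: on WHITE (8,7): turn R to N, flip to black, move to (7,7). |black|=7
Step 8: on WHITE (7,7): turn R to E, flip to black, move to (7,8). |black|=8
Step 9: on WHITE (7,8): turn R to S, flip to black, move to (8,8). |black|=9
Step 10: on BLACK (8,8): turn L to E, flip to white, move to (8,9). |black|=8
Step 11: on WHITE (8,9): turn R to S, flip to black, move to (9,9). |black|=9
Step 12: on WHITE (9,9): turn R to W, flip to black, move to (9,8). |black|=10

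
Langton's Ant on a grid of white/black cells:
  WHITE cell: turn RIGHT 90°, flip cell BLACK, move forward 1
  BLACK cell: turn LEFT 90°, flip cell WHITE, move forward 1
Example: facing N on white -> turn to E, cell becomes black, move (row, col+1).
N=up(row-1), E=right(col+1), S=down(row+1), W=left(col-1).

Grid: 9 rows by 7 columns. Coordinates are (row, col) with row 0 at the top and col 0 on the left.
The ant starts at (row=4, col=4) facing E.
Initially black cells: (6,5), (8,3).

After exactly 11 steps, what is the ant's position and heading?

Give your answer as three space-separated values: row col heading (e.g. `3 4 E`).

Step 1: on WHITE (4,4): turn R to S, flip to black, move to (5,4). |black|=3
Step 2: on WHITE (5,4): turn R to W, flip to black, move to (5,3). |black|=4
Step 3: on WHITE (5,3): turn R to N, flip to black, move to (4,3). |black|=5
Step 4: on WHITE (4,3): turn R to E, flip to black, move to (4,4). |black|=6
Step 5: on BLACK (4,4): turn L to N, flip to white, move to (3,4). |black|=5
Step 6: on WHITE (3,4): turn R to E, flip to black, move to (3,5). |black|=6
Step 7: on WHITE (3,5): turn R to S, flip to black, move to (4,5). |black|=7
Step 8: on WHITE (4,5): turn R to W, flip to black, move to (4,4). |black|=8
Step 9: on WHITE (4,4): turn R to N, flip to black, move to (3,4). |black|=9
Step 10: on BLACK (3,4): turn L to W, flip to white, move to (3,3). |black|=8
Step 11: on WHITE (3,3): turn R to N, flip to black, move to (2,3). |black|=9

Answer: 2 3 N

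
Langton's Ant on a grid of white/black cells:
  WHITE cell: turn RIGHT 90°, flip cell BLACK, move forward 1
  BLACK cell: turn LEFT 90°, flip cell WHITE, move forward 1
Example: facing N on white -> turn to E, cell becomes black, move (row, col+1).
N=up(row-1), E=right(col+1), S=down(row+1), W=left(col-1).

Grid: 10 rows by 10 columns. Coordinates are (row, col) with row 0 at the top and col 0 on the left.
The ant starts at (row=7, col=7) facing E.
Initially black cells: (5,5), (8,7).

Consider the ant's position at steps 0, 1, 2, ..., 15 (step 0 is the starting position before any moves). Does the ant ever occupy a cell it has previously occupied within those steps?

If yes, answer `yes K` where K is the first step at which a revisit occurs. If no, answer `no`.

Step 1: on WHITE (7,7): turn R to S, flip to black, move to (8,7). |black|=3 — new cell
Step 2: on BLACK (8,7): turn L to E, flip to white, move to (8,8). |black|=2 — new cell
Step 3: on WHITE (8,8): turn R to S, flip to black, move to (9,8). |black|=3 — new cell
Step 4: on WHITE (9,8): turn R to W, flip to black, move to (9,7). |black|=4 — new cell
Step 5: on WHITE (9,7): turn R to N, flip to black, move to (8,7). |black|=5 — REVISIT

Answer: yes 5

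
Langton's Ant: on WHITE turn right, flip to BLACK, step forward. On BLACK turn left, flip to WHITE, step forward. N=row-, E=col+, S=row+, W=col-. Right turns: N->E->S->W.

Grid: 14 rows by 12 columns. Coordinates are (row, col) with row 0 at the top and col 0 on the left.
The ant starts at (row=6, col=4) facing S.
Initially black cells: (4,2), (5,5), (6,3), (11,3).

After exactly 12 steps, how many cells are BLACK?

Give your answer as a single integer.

Step 1: on WHITE (6,4): turn R to W, flip to black, move to (6,3). |black|=5
Step 2: on BLACK (6,3): turn L to S, flip to white, move to (7,3). |black|=4
Step 3: on WHITE (7,3): turn R to W, flip to black, move to (7,2). |black|=5
Step 4: on WHITE (7,2): turn R to N, flip to black, move to (6,2). |black|=6
Step 5: on WHITE (6,2): turn R to E, flip to black, move to (6,3). |black|=7
Step 6: on WHITE (6,3): turn R to S, flip to black, move to (7,3). |black|=8
Step 7: on BLACK (7,3): turn L to E, flip to white, move to (7,4). |black|=7
Step 8: on WHITE (7,4): turn R to S, flip to black, move to (8,4). |black|=8
Step 9: on WHITE (8,4): turn R to W, flip to black, move to (8,3). |black|=9
Step 10: on WHITE (8,3): turn R to N, flip to black, move to (7,3). |black|=10
Step 11: on WHITE (7,3): turn R to E, flip to black, move to (7,4). |black|=11
Step 12: on BLACK (7,4): turn L to N, flip to white, move to (6,4). |black|=10

Answer: 10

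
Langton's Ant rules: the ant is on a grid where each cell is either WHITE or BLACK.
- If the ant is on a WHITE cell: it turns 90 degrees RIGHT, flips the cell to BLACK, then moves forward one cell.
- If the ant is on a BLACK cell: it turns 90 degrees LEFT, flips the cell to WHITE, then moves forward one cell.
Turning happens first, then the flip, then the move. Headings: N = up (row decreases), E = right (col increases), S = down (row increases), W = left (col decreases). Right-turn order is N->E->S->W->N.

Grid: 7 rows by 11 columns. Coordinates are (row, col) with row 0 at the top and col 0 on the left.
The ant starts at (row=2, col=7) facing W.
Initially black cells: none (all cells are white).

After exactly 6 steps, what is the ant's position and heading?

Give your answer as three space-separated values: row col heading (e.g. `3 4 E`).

Step 1: on WHITE (2,7): turn R to N, flip to black, move to (1,7). |black|=1
Step 2: on WHITE (1,7): turn R to E, flip to black, move to (1,8). |black|=2
Step 3: on WHITE (1,8): turn R to S, flip to black, move to (2,8). |black|=3
Step 4: on WHITE (2,8): turn R to W, flip to black, move to (2,7). |black|=4
Step 5: on BLACK (2,7): turn L to S, flip to white, move to (3,7). |black|=3
Step 6: on WHITE (3,7): turn R to W, flip to black, move to (3,6). |black|=4

Answer: 3 6 W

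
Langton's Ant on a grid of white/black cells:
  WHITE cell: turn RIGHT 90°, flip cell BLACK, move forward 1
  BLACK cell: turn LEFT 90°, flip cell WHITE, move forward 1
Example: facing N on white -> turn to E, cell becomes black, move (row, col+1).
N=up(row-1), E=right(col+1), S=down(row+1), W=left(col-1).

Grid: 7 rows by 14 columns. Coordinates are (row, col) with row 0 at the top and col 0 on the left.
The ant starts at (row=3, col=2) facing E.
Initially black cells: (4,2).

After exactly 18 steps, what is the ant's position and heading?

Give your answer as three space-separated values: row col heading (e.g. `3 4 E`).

Answer: 2 5 E

Derivation:
Step 1: on WHITE (3,2): turn R to S, flip to black, move to (4,2). |black|=2
Step 2: on BLACK (4,2): turn L to E, flip to white, move to (4,3). |black|=1
Step 3: on WHITE (4,3): turn R to S, flip to black, move to (5,3). |black|=2
Step 4: on WHITE (5,3): turn R to W, flip to black, move to (5,2). |black|=3
Step 5: on WHITE (5,2): turn R to N, flip to black, move to (4,2). |black|=4
Step 6: on WHITE (4,2): turn R to E, flip to black, move to (4,3). |black|=5
Step 7: on BLACK (4,3): turn L to N, flip to white, move to (3,3). |black|=4
Step 8: on WHITE (3,3): turn R to E, flip to black, move to (3,4). |black|=5
Step 9: on WHITE (3,4): turn R to S, flip to black, move to (4,4). |black|=6
Step 10: on WHITE (4,4): turn R to W, flip to black, move to (4,3). |black|=7
Step 11: on WHITE (4,3): turn R to N, flip to black, move to (3,3). |black|=8
Step 12: on BLACK (3,3): turn L to W, flip to white, move to (3,2). |black|=7
Step 13: on BLACK (3,2): turn L to S, flip to white, move to (4,2). |black|=6
Step 14: on BLACK (4,2): turn L to E, flip to white, move to (4,3). |black|=5
Step 15: on BLACK (4,3): turn L to N, flip to white, move to (3,3). |black|=4
Step 16: on WHITE (3,3): turn R to E, flip to black, move to (3,4). |black|=5
Step 17: on BLACK (3,4): turn L to N, flip to white, move to (2,4). |black|=4
Step 18: on WHITE (2,4): turn R to E, flip to black, move to (2,5). |black|=5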